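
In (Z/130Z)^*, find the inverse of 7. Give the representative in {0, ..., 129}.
7^(−1) ≡ 93 (mod 130)

Apply the extended Euclidean algorithm to (130, 7), tracking rows (r, s, t) with s·130 + t·7 = r. Each division r_prev = q·r_cur + r_new produces the new row as (previous row) − q·(current row):
  row A: (130, 1, 0)   [1·130 + 0·7 = 130]
  row B: (7, 0, 1)   [0·130 + 1·7 = 7]
  130 = 18·7 + 4   → row C = row A − 18·row B = (4, 1, −18)   [check: 1·130 − 18·7 = 4]
  7 = 1·4 + 3   → row D = row B − 1·row C = (3, −1, 19)   [check: −1·130 + 19·7 = 3]
  4 = 1·3 + 1   → row E = row C − 1·row D = (1, 2, −37)   [check: 2·130 − 37·7 = 1]
  3 = 3·1 + 0   → remainder 0, stop. gcd = 1 (last nonzero row E).
The gcd is 1, so 7 is invertible mod 130. The last nonzero row gives 2·130 − 37·7 = 1, so t = −37. So 7^(−1) ≡ −37 ≡ 93 (mod 130). Verify: 7 · 93 = 651 ≡ 1 (mod 130). ✓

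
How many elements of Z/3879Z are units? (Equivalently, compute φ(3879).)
An element a ∈ Z/3879Z is a unit iff gcd(a, 3879) = 1, so the number of units is φ(3879). φ is multiplicative, with φ(p^e) = p^e − p^(e−1). Factorise 3879 = 3^2 · 431. Then
  φ(3879) = (3^2 − 3^1) · (431 − 1) = 6 · 430 = 2580.

Final answer: Z/3879Z has φ(3879) = 2580 units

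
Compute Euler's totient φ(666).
φ(666) = 216

φ is multiplicative, with φ(p^e) = p^e − p^(e−1). Factorise 666 = 2 · 3^2 · 37. Then
  φ(666) = (2 − 1) · (3^2 − 3^1) · (37 − 1) = 1 · 6 · 36 = 216.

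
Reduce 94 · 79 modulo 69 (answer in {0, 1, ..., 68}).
43

Reduce the factors first: 94 ≡ 25, 79 ≡ 10 (mod 69), so 94 · 79 ≡ 25 · 10 (mod 69). 25 · 10 = 250. Dividing by 69: 250 = 3·69 + 43. So (94 · 79) mod 69 = 43.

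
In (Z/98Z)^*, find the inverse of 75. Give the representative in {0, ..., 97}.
Apply the extended Euclidean algorithm to (98, 75), tracking rows (r, s, t) with s·98 + t·75 = r. Each division r_prev = q·r_cur + r_new produces the new row as (previous row) − q·(current row):
  row A: (98, 1, 0)   [1·98 + 0·75 = 98]
  row B: (75, 0, 1)   [0·98 + 1·75 = 75]
  98 = 1·75 + 23   → row C = row A − 1·row B = (23, 1, −1)   [check: 1·98 − 1·75 = 23]
  75 = 3·23 + 6   → row D = row B − 3·row C = (6, −3, 4)   [check: −3·98 + 4·75 = 6]
  23 = 3·6 + 5   → row E = row C − 3·row D = (5, 10, −13)   [check: 10·98 − 13·75 = 5]
  6 = 1·5 + 1   → row F = row D − 1·row E = (1, −13, 17)   [check: −13·98 + 17·75 = 1]
  5 = 5·1 + 0   → remainder 0, stop. gcd = 1 (last nonzero row F).
The gcd is 1, so 75 is invertible mod 98. The last nonzero row gives −13·98 + 17·75 = 1, so t = 17. So 75^(−1) ≡ 17 (mod 98). Verify: 75 · 17 = 1275 ≡ 1 (mod 98). ✓

Final answer: 75^(−1) ≡ 17 (mod 98)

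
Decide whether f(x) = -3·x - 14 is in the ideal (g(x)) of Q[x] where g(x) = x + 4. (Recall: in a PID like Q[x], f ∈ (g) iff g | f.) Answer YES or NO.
In Q[x] the ideal (g) consists of all multiples of g, so f ∈ (g) iff g | f, i.e. iff the remainder of f on division by g is 0. Divide f by g (g is monic, so eliminate the leading term of the running remainder at each step):
  leading term -3·x: subtract (-3)·g(x) = -3·x - 12, leaving -2
The remainder r(x) = -2 ≠ 0 (and deg r < deg g), so g ∤ f, i.e. f ∉ (g).

Final answer: NO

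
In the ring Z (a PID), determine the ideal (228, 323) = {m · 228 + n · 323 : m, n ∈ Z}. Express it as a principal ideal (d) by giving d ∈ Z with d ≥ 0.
In the PID Z, (a, b) is generated by gcd(a, b). Compute gcd(323, 228) with the extended Euclidean algorithm, tracking rows (r, s, t) with s·323 + t·228 = r:
  row A: (323, 1, 0)   [1·323 + 0·228 = 323]
  row B: (228, 0, 1)   [0·323 + 1·228 = 228]
  323 = 1·228 + 95   → row C = row A − 1·row B = (95, 1, −1)   [check: 1·323 − 1·228 = 95]
  228 = 2·95 + 38   → row D = row B − 2·row C = (38, −2, 3)   [check: −2·323 + 3·228 = 38]
  95 = 2·38 + 19   → row E = row C − 2·row D = (19, 5, −7)   [check: 5·323 − 7·228 = 19]
  38 = 2·19 + 0   → remainder 0, stop. gcd = 19 (last nonzero row E).
So gcd(228, 323) = 19, with Bézout identity 5·323 − 7·228 = 19. Containment (⊇): the Bézout identity exhibits 19 as an element of (228, 323), giving (19) ⊆ (228, 323). Containment (⊆): since 19 | 228 and 19 | 323 (228 = 19·12, 323 = 19·17), every Z-linear combination of 228 and 323 is divisible by 19, so (228, 323) ⊆ (19). Therefore (228, 323) = (19), d = 19.

Final answer: (228, 323) = (19); d = 19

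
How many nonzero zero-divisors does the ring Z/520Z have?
Z/520Z has 327 nonzero zero-divisors

In Z/520Z each nonzero element is either a unit (gcd with 520 is 1) or a zero-divisor (gcd > 1). The number of units is φ(520): factorise 520 = 2^3 · 5 · 13, so φ(520) = (2^3 − 2^2) · (5 − 1) · (13 − 1) = 4 · 4 · 12 = 192. The nonzero elements number 520 − 1 = 519. Hence the nonzero zero-divisors number 519 − 192 = 327.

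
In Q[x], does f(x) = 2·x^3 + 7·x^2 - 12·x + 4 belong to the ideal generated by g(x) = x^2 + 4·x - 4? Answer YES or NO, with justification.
In Q[x] the ideal (g) consists of all multiples of g, so f ∈ (g) iff g | f, i.e. iff the remainder of f on division by g is 0. Divide f by g (g is monic, so eliminate the leading term of the running remainder at each step):
  leading term 2·x^3: subtract (2·x)·g(x) = 2·x^3 + 8·x^2 - 8·x, leaving -x^2 - 4·x + 4
  leading term -x^2: subtract (-1)·g(x) = -x^2 - 4·x + 4, leaving 0
The remainder is 0, so f(x) = g(x) · h(x) with h(x) = 2·x - 1. Hence g | f, i.e. f ∈ (g).

Final answer: YES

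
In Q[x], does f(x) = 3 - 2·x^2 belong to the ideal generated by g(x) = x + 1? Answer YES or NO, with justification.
NO

In Q[x] the ideal (g) consists of all multiples of g, so f ∈ (g) iff g | f, i.e. iff the remainder of f on division by g is 0. Divide f by g (g is monic, so eliminate the leading term of the running remainder at each step):
  leading term -2·x^2: subtract (-2·x)·g(x) = -2·x^2 - 2·x, leaving 2·x + 3
  leading term 2·x: subtract (2)·g(x) = 2·x + 2, leaving 1
The remainder r(x) = 1 ≠ 0 (and deg r < deg g), so g ∤ f, i.e. f ∉ (g).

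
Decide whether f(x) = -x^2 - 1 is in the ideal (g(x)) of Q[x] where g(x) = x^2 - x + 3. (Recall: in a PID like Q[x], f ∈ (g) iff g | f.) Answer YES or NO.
NO

In Q[x] the ideal (g) consists of all multiples of g, so f ∈ (g) iff g | f, i.e. iff the remainder of f on division by g is 0. Divide f by g (g is monic, so eliminate the leading term of the running remainder at each step):
  leading term -x^2: subtract (-1)·g(x) = -x^2 + x - 3, leaving 2 - x
The remainder r(x) = 2 - x ≠ 0 (and deg r < deg g), so g ∤ f, i.e. f ∉ (g).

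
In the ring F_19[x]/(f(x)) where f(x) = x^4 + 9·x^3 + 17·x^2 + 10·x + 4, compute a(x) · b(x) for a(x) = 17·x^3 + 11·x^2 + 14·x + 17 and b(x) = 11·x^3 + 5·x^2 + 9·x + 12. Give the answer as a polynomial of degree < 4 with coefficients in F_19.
a · b ≡ 5·x^3 + 15·x^2 + 3·x + 5 (mod f(x))

Multiply as integer polynomials: a · b = 187·x^6 + 206·x^5 + 362·x^4 + 560·x^3 + 343·x^2 + 321·x + 204. Reducing coefficients mod 19: a · b ≡ 16·x^6 + 16·x^5 + x^4 + 9·x^3 + x^2 + 17·x + 14. Now divide by f(x) = x^4 + 9·x^3 + 17·x^2 + 10·x + 4 in F_19[x], eliminating the leading term at each step:
  leading term 16·x^6: subtract (16·x^2)·f(x) = 16·x^6 + 11·x^5 + 6·x^4 + 8·x^3 + 7·x^2, leaving 5·x^5 + 14·x^4 + x^3 + 13·x^2 + 17·x + 14 (coefficients mod 19)
  leading term 5·x^5: subtract (5·x)·f(x) = 5·x^5 + 7·x^4 + 9·x^3 + 12·x^2 + x, leaving 7·x^4 + 11·x^3 + x^2 + 16·x + 14 (coefficients mod 19)
  leading term 7·x^4: subtract (7)·f(x) = 7·x^4 + 6·x^3 + 5·x^2 + 13·x + 9, leaving 5·x^3 + 15·x^2 + 3·x + 5 (coefficients mod 19)
The degree is now < 4, so this is the remainder. Hence a · b ≡ 5·x^3 + 15·x^2 + 3·x + 5 in F_19[x]/(f).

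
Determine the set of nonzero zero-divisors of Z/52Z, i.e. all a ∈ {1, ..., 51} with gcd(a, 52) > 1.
An element a ∈ Z/52Z (with a ≠ 0) is a zero-divisor iff gcd(a, 52) > 1 (because a is a unit precisely when gcd(a, n) = 1, and in Z/nZ every nonzero, non-unit element is a zero-divisor). Scan a = 1, ..., 51 and keep those with gcd(a, 52) > 1:
  gcd(2, 52) = 2, gcd(4, 52) = 4, gcd(6, 52) = 2, gcd(8, 52) = 4, gcd(10, 52) = 2, gcd(12, 52) = 4, gcd(13, 52) = 13, gcd(14, 52) = 2, gcd(16, 52) = 4, gcd(18, 52) = 2, gcd(20, 52) = 4, gcd(22, 52) = 2, gcd(24, 52) = 4, gcd(26, 52) = 26, gcd(28, 52) = 4, gcd(30, 52) = 2, gcd(32, 52) = 4, gcd(34, 52) = 2, gcd(36, 52) = 4, gcd(38, 52) = 2, gcd(39, 52) = 13, gcd(40, 52) = 4, gcd(42, 52) = 2, gcd(44, 52) = 4, gcd(46, 52) = 2, gcd(48, 52) = 4, gcd(50, 52) = 2.
All other a ∈ {1, ..., 51} have gcd(a, 52) = 1 and are units. So the nonzero zero-divisors are exactly the 27 values of a appearing in this scan.

Final answer: nonzero zero-divisors of Z/52Z = {2, 4, 6, 8, 10, 12, 13, 14, 16, 18, 20, 22, 24, 26, 28, 30, 32, 34, 36, 38, 39, 40, 42, 44, 46, 48, 50}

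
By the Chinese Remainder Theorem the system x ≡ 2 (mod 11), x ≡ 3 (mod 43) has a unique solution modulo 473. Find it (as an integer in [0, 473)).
x ≡ 46 (mod 473); the representative in [0, 473) is 46

The moduli 11, 43 are pairwise coprime, so by the CRT there is a unique solution mod 11·43 = 473.
Solve by successive substitution. Start with x ≡ 2 (mod 11).
  Combine with x ≡ 3 (mod 43): write x = 2 + 11·t and require 2 + 11·t ≡ 3 (mod 43), i.e. 11·t ≡ 3 − 2 ≡ 1 (mod 43). Since 11^(−1) ≡ 4 (mod 43), t ≡ 4·1 ≡ 4 (mod 43). So x ≡ 2 + 11·4 = 46 (mod 473).
Unique solution in [0, 473): x = 46.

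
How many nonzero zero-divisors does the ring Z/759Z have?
In Z/759Z each nonzero element is either a unit (gcd with 759 is 1) or a zero-divisor (gcd > 1). The number of units is φ(759): factorise 759 = 3 · 11 · 23, so φ(759) = (3 − 1) · (11 − 1) · (23 − 1) = 2 · 10 · 22 = 440. The nonzero elements number 759 − 1 = 758. Hence the nonzero zero-divisors number 758 − 440 = 318.

Final answer: Z/759Z has 318 nonzero zero-divisors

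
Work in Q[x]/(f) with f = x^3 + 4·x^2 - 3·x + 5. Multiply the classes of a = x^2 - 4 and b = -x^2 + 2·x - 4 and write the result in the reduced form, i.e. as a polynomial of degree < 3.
a · b ≡ -27·x^2 + 15·x - 14 (mod f(x))

First multiply in Q[x] without reducing: a · b = -x^4 + 2·x^3 - 8·x + 16. Now divide by f(x) = x^3 + 4·x^2 - 3·x + 5, eliminating the leading term at each step:
  leading term -x^4: subtract (-x)·f(x) = -x^4 - 4·x^3 + 3·x^2 - 5·x, leaving 6·x^3 - 3·x^2 - 3·x + 16
  leading term 6·x^3: subtract (6)·f(x) = 6·x^3 + 24·x^2 - 18·x + 30, leaving -27·x^2 + 15·x - 14
The degree is now < 3, so this is the remainder. Hence a · b ≡ -27·x^2 + 15·x - 14 in Q[x]/(f).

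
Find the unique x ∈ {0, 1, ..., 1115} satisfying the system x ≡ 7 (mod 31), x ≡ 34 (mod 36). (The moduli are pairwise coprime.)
The moduli 31, 36 are pairwise coprime, so by the CRT there is a unique solution mod 31·36 = 1116.
Solve by successive substitution. Start with x ≡ 7 (mod 31).
  Combine with x ≡ 34 (mod 36): write x = 7 + 31·t and require 7 + 31·t ≡ 34 (mod 36), i.e. 31·t ≡ 34 − 7 ≡ 27 (mod 36). Since 31^(−1) ≡ 7 (mod 36), t ≡ 7·27 ≡ 9 (mod 36). So x ≡ 7 + 31·9 = 286 (mod 1116).
Unique solution in [0, 1116): x = 286.

Final answer: x ≡ 286 (mod 1116); the representative in [0, 1116) is 286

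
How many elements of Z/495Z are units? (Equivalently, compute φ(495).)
An element a ∈ Z/495Z is a unit iff gcd(a, 495) = 1, so the number of units is φ(495). φ is multiplicative, with φ(p^e) = p^e − p^(e−1). Factorise 495 = 3^2 · 5 · 11. Then
  φ(495) = (3^2 − 3^1) · (5 − 1) · (11 − 1) = 6 · 4 · 10 = 240.

Final answer: Z/495Z has φ(495) = 240 units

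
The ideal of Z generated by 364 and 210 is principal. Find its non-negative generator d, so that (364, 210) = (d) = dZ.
In the PID Z, (a, b) is generated by gcd(a, b). Compute gcd(364, 210) with the extended Euclidean algorithm, tracking rows (r, s, t) with s·364 + t·210 = r:
  row A: (364, 1, 0)   [1·364 + 0·210 = 364]
  row B: (210, 0, 1)   [0·364 + 1·210 = 210]
  364 = 1·210 + 154   → row C = row A − 1·row B = (154, 1, −1)   [check: 1·364 − 1·210 = 154]
  210 = 1·154 + 56   → row D = row B − 1·row C = (56, −1, 2)   [check: −1·364 + 2·210 = 56]
  154 = 2·56 + 42   → row E = row C − 2·row D = (42, 3, −5)   [check: 3·364 − 5·210 = 42]
  56 = 1·42 + 14   → row F = row D − 1·row E = (14, −4, 7)   [check: −4·364 + 7·210 = 14]
  42 = 3·14 + 0   → remainder 0, stop. gcd = 14 (last nonzero row F).
So gcd(364, 210) = 14, with Bézout identity −4·364 + 7·210 = 14. Containment (⊇): the Bézout identity exhibits 14 as an element of (364, 210), giving (14) ⊆ (364, 210). Containment (⊆): since 14 | 364 and 14 | 210 (364 = 14·26, 210 = 14·15), every Z-linear combination of 364 and 210 is divisible by 14, so (364, 210) ⊆ (14). Therefore (364, 210) = (14), d = 14.

Final answer: (364, 210) = (14); d = 14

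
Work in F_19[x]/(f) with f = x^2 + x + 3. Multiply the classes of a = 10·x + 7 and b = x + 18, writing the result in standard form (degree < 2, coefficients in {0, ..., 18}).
Multiply as integer polynomials: a · b = 10·x^2 + 187·x + 126. Reducing coefficients mod 19: a · b ≡ 10·x^2 + 16·x + 12. Now divide by f(x) = x^2 + x + 3 in F_19[x], eliminating the leading term at each step:
  leading term 10·x^2: subtract (10)·f(x) = 10·x^2 + 10·x + 11, leaving 6·x + 1 (coefficients mod 19)
The degree is now < 2, so this is the remainder. Hence a · b ≡ 6·x + 1 in F_19[x]/(f).

Final answer: a · b ≡ 6·x + 1 (mod f(x))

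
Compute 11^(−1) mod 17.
Apply the extended Euclidean algorithm to (17, 11), tracking rows (r, s, t) with s·17 + t·11 = r. Each division r_prev = q·r_cur + r_new produces the new row as (previous row) − q·(current row):
  row A: (17, 1, 0)   [1·17 + 0·11 = 17]
  row B: (11, 0, 1)   [0·17 + 1·11 = 11]
  17 = 1·11 + 6   → row C = row A − 1·row B = (6, 1, −1)   [check: 1·17 − 1·11 = 6]
  11 = 1·6 + 5   → row D = row B − 1·row C = (5, −1, 2)   [check: −1·17 + 2·11 = 5]
  6 = 1·5 + 1   → row E = row C − 1·row D = (1, 2, −3)   [check: 2·17 − 3·11 = 1]
  5 = 5·1 + 0   → remainder 0, stop. gcd = 1 (last nonzero row E).
The gcd is 1, so 11 is invertible mod 17. The last nonzero row gives 2·17 − 3·11 = 1, so t = −3. So 11^(−1) ≡ −3 ≡ 14 (mod 17). Verify: 11 · 14 = 154 ≡ 1 (mod 17). ✓

Final answer: 11^(−1) ≡ 14 (mod 17)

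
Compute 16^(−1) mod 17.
Apply the extended Euclidean algorithm to (17, 16), tracking rows (r, s, t) with s·17 + t·16 = r. Each division r_prev = q·r_cur + r_new produces the new row as (previous row) − q·(current row):
  row A: (17, 1, 0)   [1·17 + 0·16 = 17]
  row B: (16, 0, 1)   [0·17 + 1·16 = 16]
  17 = 1·16 + 1   → row C = row A − 1·row B = (1, 1, −1)   [check: 1·17 − 1·16 = 1]
  16 = 16·1 + 0   → remainder 0, stop. gcd = 1 (last nonzero row C).
The gcd is 1, so 16 is invertible mod 17. The last nonzero row gives 1·17 − 1·16 = 1, so t = −1. So 16^(−1) ≡ −1 ≡ 16 (mod 17). Verify: 16 · 16 = 256 ≡ 1 (mod 17). ✓

Final answer: 16^(−1) ≡ 16 (mod 17)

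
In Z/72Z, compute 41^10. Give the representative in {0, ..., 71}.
49

Use repeated squaring. Binary(10) = 1010. Walk through the bits of the exponent 10 left-to-right: at each bit after the leading one, square the running value, then multiply by 41 if the bit is 1 (always reducing mod 72):
  bit 1 = 1 (leading): start with 41.
  bit 2 = 0: square 41^2 = 1681 ≡ 25 (mod 72).
  bit 3 = 1: square 25^2 = 625 ≡ 49; bit is 1, so multiply 49·41 = 2009 ≡ 65 (mod 72).
  bit 4 = 0: square 65^2 = 4225 ≡ 49 (mod 72).
Final value: 41^10 ≡ 49 (mod 72).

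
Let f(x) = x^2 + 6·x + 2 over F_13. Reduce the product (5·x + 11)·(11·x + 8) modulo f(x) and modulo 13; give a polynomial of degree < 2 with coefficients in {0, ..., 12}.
Multiply as integer polynomials: a · b = 55·x^2 + 161·x + 88. Reducing coefficients mod 13: a · b ≡ 3·x^2 + 5·x + 10. Now divide by f(x) = x^2 + 6·x + 2 in F_13[x], eliminating the leading term at each step:
  leading term 3·x^2: subtract (3)·f(x) = 3·x^2 + 5·x + 6, leaving 4 (coefficients mod 13)
The degree is now < 2, so this is the remainder. Hence a · b ≡ 4 in F_13[x]/(f).

Final answer: a · b ≡ 4 (mod f(x))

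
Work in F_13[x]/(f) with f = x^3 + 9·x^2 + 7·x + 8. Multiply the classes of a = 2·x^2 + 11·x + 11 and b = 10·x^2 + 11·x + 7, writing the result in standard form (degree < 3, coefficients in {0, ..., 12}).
Multiply as integer polynomials: a · b = 20·x^4 + 132·x^3 + 245·x^2 + 198·x + 77. Reducing coefficients mod 13: a · b ≡ 7·x^4 + 2·x^3 + 11·x^2 + 3·x + 12. Now divide by f(x) = x^3 + 9·x^2 + 7·x + 8 in F_13[x], eliminating the leading term at each step:
  leading term 7·x^4: subtract (7·x)·f(x) = 7·x^4 + 11·x^3 + 10·x^2 + 4·x, leaving 4·x^3 + x^2 + 12·x + 12 (coefficients mod 13)
  leading term 4·x^3: subtract (4)·f(x) = 4·x^3 + 10·x^2 + 2·x + 6, leaving 4·x^2 + 10·x + 6 (coefficients mod 13)
The degree is now < 3, so this is the remainder. Hence a · b ≡ 4·x^2 + 10·x + 6 in F_13[x]/(f).

Final answer: a · b ≡ 4·x^2 + 10·x + 6 (mod f(x))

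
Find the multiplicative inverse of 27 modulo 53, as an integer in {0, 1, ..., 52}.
Apply the extended Euclidean algorithm to (53, 27), tracking rows (r, s, t) with s·53 + t·27 = r. Each division r_prev = q·r_cur + r_new produces the new row as (previous row) − q·(current row):
  row A: (53, 1, 0)   [1·53 + 0·27 = 53]
  row B: (27, 0, 1)   [0·53 + 1·27 = 27]
  53 = 1·27 + 26   → row C = row A − 1·row B = (26, 1, −1)   [check: 1·53 − 1·27 = 26]
  27 = 1·26 + 1   → row D = row B − 1·row C = (1, −1, 2)   [check: −1·53 + 2·27 = 1]
  26 = 26·1 + 0   → remainder 0, stop. gcd = 1 (last nonzero row D).
The gcd is 1, so 27 is invertible mod 53. The last nonzero row gives −1·53 + 2·27 = 1, so t = 2. So 27^(−1) ≡ 2 (mod 53). Verify: 27 · 2 = 54 ≡ 1 (mod 53). ✓

Final answer: 27^(−1) ≡ 2 (mod 53)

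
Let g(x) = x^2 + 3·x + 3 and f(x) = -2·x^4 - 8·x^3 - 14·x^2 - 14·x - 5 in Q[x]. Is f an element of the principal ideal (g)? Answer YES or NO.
NO

In Q[x] the ideal (g) consists of all multiples of g, so f ∈ (g) iff g | f, i.e. iff the remainder of f on division by g is 0. Divide f by g (g is monic, so eliminate the leading term of the running remainder at each step):
  leading term -2·x^4: subtract (-2·x^2)·g(x) = -2·x^4 - 6·x^3 - 6·x^2, leaving -2·x^3 - 8·x^2 - 14·x - 5
  leading term -2·x^3: subtract (-2·x)·g(x) = -2·x^3 - 6·x^2 - 6·x, leaving -2·x^2 - 8·x - 5
  leading term -2·x^2: subtract (-2)·g(x) = -2·x^2 - 6·x - 6, leaving 1 - 2·x
The remainder r(x) = 1 - 2·x ≠ 0 (and deg r < deg g), so g ∤ f, i.e. f ∉ (g).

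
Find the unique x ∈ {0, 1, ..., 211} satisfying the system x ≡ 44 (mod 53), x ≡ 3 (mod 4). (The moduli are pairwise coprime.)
The moduli 53, 4 are pairwise coprime, so by the CRT there is a unique solution mod 53·4 = 212.
Solve by successive substitution. Start with x ≡ 44 (mod 53).
  Combine with x ≡ 3 (mod 4): write x = 44 + 53·t and require 44 + 53·t ≡ 3 (mod 4), i.e. 53·t ≡ 3 − 44 ≡ 3 (mod 4). Since 53^(−1) ≡ 1 (mod 4) (53 ≡ 1 (mod 4)), t ≡ 1·3 ≡ 3 (mod 4). So x ≡ 44 + 53·3 = 203 (mod 212).
Unique solution in [0, 212): x = 203.

Final answer: x ≡ 203 (mod 212); the representative in [0, 212) is 203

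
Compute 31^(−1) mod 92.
31^(−1) ≡ 3 (mod 92)

Apply the extended Euclidean algorithm to (92, 31), tracking rows (r, s, t) with s·92 + t·31 = r. Each division r_prev = q·r_cur + r_new produces the new row as (previous row) − q·(current row):
  row A: (92, 1, 0)   [1·92 + 0·31 = 92]
  row B: (31, 0, 1)   [0·92 + 1·31 = 31]
  92 = 2·31 + 30   → row C = row A − 2·row B = (30, 1, −2)   [check: 1·92 − 2·31 = 30]
  31 = 1·30 + 1   → row D = row B − 1·row C = (1, −1, 3)   [check: −1·92 + 3·31 = 1]
  30 = 30·1 + 0   → remainder 0, stop. gcd = 1 (last nonzero row D).
The gcd is 1, so 31 is invertible mod 92. The last nonzero row gives −1·92 + 3·31 = 1, so t = 3. So 31^(−1) ≡ 3 (mod 92). Verify: 31 · 3 = 93 ≡ 1 (mod 92). ✓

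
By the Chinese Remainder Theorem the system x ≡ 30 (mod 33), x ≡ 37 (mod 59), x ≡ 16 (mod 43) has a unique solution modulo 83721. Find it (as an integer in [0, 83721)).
x ≡ 42930 (mod 83721); the representative in [0, 83721) is 42930

The moduli 33, 59, 43 are pairwise coprime, so by the CRT there is a unique solution mod 33·59·43 = 83721.
Solve by successive substitution. Start with x ≡ 30 (mod 33).
  Combine with x ≡ 37 (mod 59): write x = 30 + 33·t and require 30 + 33·t ≡ 37 (mod 59), i.e. 33·t ≡ 37 − 30 ≡ 7 (mod 59). Since 33^(−1) ≡ 34 (mod 59), t ≡ 34·7 ≡ 2 (mod 59). So x ≡ 30 + 33·2 = 96 (mod 1947).
  Combine with x ≡ 16 (mod 43): write x = 96 + 1947·t and require 96 + 1947·t ≡ 16 (mod 43), i.e. 1947·t ≡ 16 − 96 ≡ 6 (mod 43). Since 1947^(−1) ≡ 18 (mod 43) (1947 ≡ 12 (mod 43)), t ≡ 18·6 ≡ 22 (mod 43). So x ≡ 96 + 1947·22 = 42930 (mod 83721).
Unique solution in [0, 83721): x = 42930.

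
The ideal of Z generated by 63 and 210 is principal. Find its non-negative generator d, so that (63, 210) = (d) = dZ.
(63, 210) = (21); d = 21

In the PID Z, (a, b) is generated by gcd(a, b). Compute gcd(210, 63) with the extended Euclidean algorithm, tracking rows (r, s, t) with s·210 + t·63 = r:
  row A: (210, 1, 0)   [1·210 + 0·63 = 210]
  row B: (63, 0, 1)   [0·210 + 1·63 = 63]
  210 = 3·63 + 21   → row C = row A − 3·row B = (21, 1, −3)   [check: 1·210 − 3·63 = 21]
  63 = 3·21 + 0   → remainder 0, stop. gcd = 21 (last nonzero row C).
So gcd(63, 210) = 21, with Bézout identity 1·210 − 3·63 = 21. Containment (⊇): the Bézout identity exhibits 21 as an element of (63, 210), giving (21) ⊆ (63, 210). Containment (⊆): since 21 | 63 and 21 | 210 (63 = 21·3, 210 = 21·10), every Z-linear combination of 63 and 210 is divisible by 21, so (63, 210) ⊆ (21). Therefore (63, 210) = (21), d = 21.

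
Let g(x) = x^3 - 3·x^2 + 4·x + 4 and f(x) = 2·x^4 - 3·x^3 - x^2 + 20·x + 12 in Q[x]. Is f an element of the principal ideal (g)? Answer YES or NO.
YES

In Q[x] the ideal (g) consists of all multiples of g, so f ∈ (g) iff g | f, i.e. iff the remainder of f on division by g is 0. Divide f by g (g is monic, so eliminate the leading term of the running remainder at each step):
  leading term 2·x^4: subtract (2·x)·g(x) = 2·x^4 - 6·x^3 + 8·x^2 + 8·x, leaving 3·x^3 - 9·x^2 + 12·x + 12
  leading term 3·x^3: subtract (3)·g(x) = 3·x^3 - 9·x^2 + 12·x + 12, leaving 0
The remainder is 0, so f(x) = g(x) · h(x) with h(x) = 2·x + 3. Hence g | f, i.e. f ∈ (g).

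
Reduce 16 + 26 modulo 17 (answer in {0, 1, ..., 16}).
8

Reduce the summands first: 26 ≡ 9 (mod 17), so 16 + 26 ≡ 16 + 9 (mod 17). 16 + 9 = 25; 25 = 1·17 + 8, so (16 + 26) mod 17 = 8.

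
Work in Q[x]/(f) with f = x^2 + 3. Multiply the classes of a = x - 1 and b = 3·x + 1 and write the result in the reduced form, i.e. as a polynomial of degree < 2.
a · b ≡ -2·x - 10 (mod f(x))

First multiply in Q[x] without reducing: a · b = 3·x^2 - 2·x - 1. Now divide by f(x) = x^2 + 3, eliminating the leading term at each step:
  leading term 3·x^2: subtract (3)·f(x) = 3·x^2 + 9, leaving -2·x - 10
The degree is now < 2, so this is the remainder. Hence a · b ≡ -2·x - 10 in Q[x]/(f).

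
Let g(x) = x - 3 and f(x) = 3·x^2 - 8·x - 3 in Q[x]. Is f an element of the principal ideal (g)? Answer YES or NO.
In Q[x] the ideal (g) consists of all multiples of g, so f ∈ (g) iff g | f, i.e. iff the remainder of f on division by g is 0. Divide f by g (g is monic, so eliminate the leading term of the running remainder at each step):
  leading term 3·x^2: subtract (3·x)·g(x) = 3·x^2 - 9·x, leaving x - 3
  leading term x: subtract (1)·g(x) = x - 3, leaving 0
The remainder is 0, so f(x) = g(x) · h(x) with h(x) = 3·x + 1. Hence g | f, i.e. f ∈ (g).

Final answer: YES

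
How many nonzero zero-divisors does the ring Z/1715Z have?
Z/1715Z has 538 nonzero zero-divisors

In Z/1715Z each nonzero element is either a unit (gcd with 1715 is 1) or a zero-divisor (gcd > 1). The number of units is φ(1715): factorise 1715 = 5 · 7^3, so φ(1715) = (5 − 1) · (7^3 − 7^2) = 4 · 294 = 1176. The nonzero elements number 1715 − 1 = 1714. Hence the nonzero zero-divisors number 1714 − 1176 = 538.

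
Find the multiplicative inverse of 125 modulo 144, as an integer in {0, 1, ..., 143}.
125^(−1) ≡ 53 (mod 144)

Apply the extended Euclidean algorithm to (144, 125), tracking rows (r, s, t) with s·144 + t·125 = r. Each division r_prev = q·r_cur + r_new produces the new row as (previous row) − q·(current row):
  row A: (144, 1, 0)   [1·144 + 0·125 = 144]
  row B: (125, 0, 1)   [0·144 + 1·125 = 125]
  144 = 1·125 + 19   → row C = row A − 1·row B = (19, 1, −1)   [check: 1·144 − 1·125 = 19]
  125 = 6·19 + 11   → row D = row B − 6·row C = (11, −6, 7)   [check: −6·144 + 7·125 = 11]
  19 = 1·11 + 8   → row E = row C − 1·row D = (8, 7, −8)   [check: 7·144 − 8·125 = 8]
  11 = 1·8 + 3   → row F = row D − 1·row E = (3, −13, 15)   [check: −13·144 + 15·125 = 3]
  8 = 2·3 + 2   → row G = row E − 2·row F = (2, 33, −38)   [check: 33·144 − 38·125 = 2]
  3 = 1·2 + 1   → row H = row F − 1·row G = (1, −46, 53)   [check: −46·144 + 53·125 = 1]
  2 = 2·1 + 0   → remainder 0, stop. gcd = 1 (last nonzero row H).
The gcd is 1, so 125 is invertible mod 144. The last nonzero row gives −46·144 + 53·125 = 1, so t = 53. So 125^(−1) ≡ 53 (mod 144). Verify: 125 · 53 = 6625 ≡ 1 (mod 144). ✓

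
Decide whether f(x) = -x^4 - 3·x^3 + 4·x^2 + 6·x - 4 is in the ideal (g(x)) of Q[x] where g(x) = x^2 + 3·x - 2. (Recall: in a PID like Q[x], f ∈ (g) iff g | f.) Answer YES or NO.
YES

In Q[x] the ideal (g) consists of all multiples of g, so f ∈ (g) iff g | f, i.e. iff the remainder of f on division by g is 0. Divide f by g (g is monic, so eliminate the leading term of the running remainder at each step):
  leading term -x^4: subtract (-x^2)·g(x) = -x^4 - 3·x^3 + 2·x^2, leaving 2·x^2 + 6·x - 4
  leading term 2·x^2: subtract (2)·g(x) = 2·x^2 + 6·x - 4, leaving 0
The remainder is 0, so f(x) = g(x) · h(x) with h(x) = 2 - x^2. Hence g | f, i.e. f ∈ (g).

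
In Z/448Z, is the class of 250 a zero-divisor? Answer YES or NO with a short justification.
gcd(250, 448) = 2 > 1, so 250 is not a unit in Z/448Z. In Z/nZ every nonzero non-unit is a zero-divisor: explicitly, take b = 448/gcd = 224 ≠ 0 (mod 448); then 250·224 = 56000 = 125·448, i.e. 250·224 ≡ 0 (mod 448). So 250 is a zero-divisor.

Final answer: YES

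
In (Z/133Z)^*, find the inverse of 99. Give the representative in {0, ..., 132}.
99^(−1) ≡ 43 (mod 133)

Apply the extended Euclidean algorithm to (133, 99), tracking rows (r, s, t) with s·133 + t·99 = r. Each division r_prev = q·r_cur + r_new produces the new row as (previous row) − q·(current row):
  row A: (133, 1, 0)   [1·133 + 0·99 = 133]
  row B: (99, 0, 1)   [0·133 + 1·99 = 99]
  133 = 1·99 + 34   → row C = row A − 1·row B = (34, 1, −1)   [check: 1·133 − 1·99 = 34]
  99 = 2·34 + 31   → row D = row B − 2·row C = (31, −2, 3)   [check: −2·133 + 3·99 = 31]
  34 = 1·31 + 3   → row E = row C − 1·row D = (3, 3, −4)   [check: 3·133 − 4·99 = 3]
  31 = 10·3 + 1   → row F = row D − 10·row E = (1, −32, 43)   [check: −32·133 + 43·99 = 1]
  3 = 3·1 + 0   → remainder 0, stop. gcd = 1 (last nonzero row F).
The gcd is 1, so 99 is invertible mod 133. The last nonzero row gives −32·133 + 43·99 = 1, so t = 43. So 99^(−1) ≡ 43 (mod 133). Verify: 99 · 43 = 4257 ≡ 1 (mod 133). ✓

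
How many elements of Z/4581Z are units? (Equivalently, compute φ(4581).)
An element a ∈ Z/4581Z is a unit iff gcd(a, 4581) = 1, so the number of units is φ(4581). φ is multiplicative, with φ(p^e) = p^e − p^(e−1). Factorise 4581 = 3^2 · 509. Then
  φ(4581) = (3^2 − 3^1) · (509 − 1) = 6 · 508 = 3048.

Final answer: Z/4581Z has φ(4581) = 3048 units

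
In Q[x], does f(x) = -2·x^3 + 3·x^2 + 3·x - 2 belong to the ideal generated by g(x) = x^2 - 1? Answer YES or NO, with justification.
NO

In Q[x] the ideal (g) consists of all multiples of g, so f ∈ (g) iff g | f, i.e. iff the remainder of f on division by g is 0. Divide f by g (g is monic, so eliminate the leading term of the running remainder at each step):
  leading term -2·x^3: subtract (-2·x)·g(x) = -2·x^3 + 2·x, leaving 3·x^2 + x - 2
  leading term 3·x^2: subtract (3)·g(x) = 3·x^2 - 3, leaving x + 1
The remainder r(x) = x + 1 ≠ 0 (and deg r < deg g), so g ∤ f, i.e. f ∉ (g).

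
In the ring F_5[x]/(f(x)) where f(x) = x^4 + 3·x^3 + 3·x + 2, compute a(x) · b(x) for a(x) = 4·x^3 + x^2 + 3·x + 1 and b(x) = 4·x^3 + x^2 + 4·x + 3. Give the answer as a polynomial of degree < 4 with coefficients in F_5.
a · b ≡ 3·x^3 + 4·x^2 + x (mod f(x))

Multiply as integer polynomials: a · b = 16·x^6 + 8·x^5 + 29·x^4 + 23·x^3 + 16·x^2 + 13·x + 3. Reducing coefficients mod 5: a · b ≡ x^6 + 3·x^5 + 4·x^4 + 3·x^3 + x^2 + 3·x + 3. Now divide by f(x) = x^4 + 3·x^3 + 3·x + 2 in F_5[x], eliminating the leading term at each step:
  leading term x^6: subtract (x^2)·f(x) = x^6 + 3·x^5 + 3·x^3 + 2·x^2, leaving 4·x^4 + 4·x^2 + 3·x + 3 (coefficients mod 5)
  leading term 4·x^4: subtract (4)·f(x) = 4·x^4 + 2·x^3 + 2·x + 3, leaving 3·x^3 + 4·x^2 + x (coefficients mod 5)
The degree is now < 4, so this is the remainder. Hence a · b ≡ 3·x^3 + 4·x^2 + x in F_5[x]/(f).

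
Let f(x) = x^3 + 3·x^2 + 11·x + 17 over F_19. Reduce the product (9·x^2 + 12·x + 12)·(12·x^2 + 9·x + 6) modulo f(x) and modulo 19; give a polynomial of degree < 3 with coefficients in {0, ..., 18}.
Multiply as integer polynomials: a · b = 108·x^4 + 225·x^3 + 306·x^2 + 180·x + 72. Reducing coefficients mod 19: a · b ≡ 13·x^4 + 16·x^3 + 2·x^2 + 9·x + 15. Now divide by f(x) = x^3 + 3·x^2 + 11·x + 17 in F_19[x], eliminating the leading term at each step:
  leading term 13·x^4: subtract (13·x)·f(x) = 13·x^4 + x^3 + 10·x^2 + 12·x, leaving 15·x^3 + 11·x^2 + 16·x + 15 (coefficients mod 19)
  leading term 15·x^3: subtract (15)·f(x) = 15·x^3 + 7·x^2 + 13·x + 8, leaving 4·x^2 + 3·x + 7 (coefficients mod 19)
The degree is now < 3, so this is the remainder. Hence a · b ≡ 4·x^2 + 3·x + 7 in F_19[x]/(f).

Final answer: a · b ≡ 4·x^2 + 3·x + 7 (mod f(x))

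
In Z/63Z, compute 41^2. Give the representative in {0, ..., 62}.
43

Use repeated squaring. Binary(2) = 10. Walk through the bits of the exponent 2 left-to-right: at each bit after the leading one, square the running value, then multiply by 41 if the bit is 1 (always reducing mod 63):
  bit 1 = 1 (leading): start with 41.
  bit 2 = 0: square 41^2 = 1681 ≡ 43 (mod 63).
Final value: 41^2 ≡ 43 (mod 63).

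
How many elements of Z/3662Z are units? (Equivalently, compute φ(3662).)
Z/3662Z has φ(3662) = 1830 units

An element a ∈ Z/3662Z is a unit iff gcd(a, 3662) = 1, so the number of units is φ(3662). φ is multiplicative, with φ(p^e) = p^e − p^(e−1). Factorise 3662 = 2 · 1831. Then
  φ(3662) = (2 − 1) · (1831 − 1) = 1 · 1830 = 1830.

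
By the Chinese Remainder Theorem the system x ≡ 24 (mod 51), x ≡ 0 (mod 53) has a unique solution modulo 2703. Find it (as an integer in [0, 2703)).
x ≡ 636 (mod 2703); the representative in [0, 2703) is 636

The moduli 51, 53 are pairwise coprime, so by the CRT there is a unique solution mod 51·53 = 2703.
Solve by successive substitution. Start with x ≡ 24 (mod 51).
  Combine with x ≡ 0 (mod 53): write x = 24 + 51·t and require 24 + 51·t ≡ 0 (mod 53), i.e. 51·t ≡ 0 − 24 ≡ 29 (mod 53). Since 51^(−1) ≡ 26 (mod 53), t ≡ 26·29 ≡ 12 (mod 53). So x ≡ 24 + 51·12 = 636 (mod 2703).
Unique solution in [0, 2703): x = 636.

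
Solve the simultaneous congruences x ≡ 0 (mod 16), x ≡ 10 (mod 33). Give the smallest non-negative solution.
The moduli 16, 33 are pairwise coprime, so by the CRT there is a unique solution mod 16·33 = 528.
Solve by successive substitution. Start with x ≡ 0 (mod 16).
  Combine with x ≡ 10 (mod 33): write x = 16·t and require 16·t ≡ 10 (mod 33). Since 16^(−1) ≡ 31 (mod 33), t ≡ 31·10 ≡ 13 (mod 33). So x ≡ 16·13 = 208 (mod 528).
Unique solution in [0, 528): x = 208.

Final answer: x ≡ 208 (mod 528); the representative in [0, 528) is 208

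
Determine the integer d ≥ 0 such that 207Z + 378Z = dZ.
(207, 378) = (9); d = 9

In the PID Z, (a, b) is generated by gcd(a, b). Compute gcd(378, 207) with the extended Euclidean algorithm, tracking rows (r, s, t) with s·378 + t·207 = r:
  row A: (378, 1, 0)   [1·378 + 0·207 = 378]
  row B: (207, 0, 1)   [0·378 + 1·207 = 207]
  378 = 1·207 + 171   → row C = row A − 1·row B = (171, 1, −1)   [check: 1·378 − 1·207 = 171]
  207 = 1·171 + 36   → row D = row B − 1·row C = (36, −1, 2)   [check: −1·378 + 2·207 = 36]
  171 = 4·36 + 27   → row E = row C − 4·row D = (27, 5, −9)   [check: 5·378 − 9·207 = 27]
  36 = 1·27 + 9   → row F = row D − 1·row E = (9, −6, 11)   [check: −6·378 + 11·207 = 9]
  27 = 3·9 + 0   → remainder 0, stop. gcd = 9 (last nonzero row F).
So gcd(207, 378) = 9, with Bézout identity −6·378 + 11·207 = 9. Containment (⊇): the Bézout identity exhibits 9 as an element of (207, 378), giving (9) ⊆ (207, 378). Containment (⊆): since 9 | 207 and 9 | 378 (207 = 9·23, 378 = 9·42), every Z-linear combination of 207 and 378 is divisible by 9, so (207, 378) ⊆ (9). Therefore (207, 378) = (9), d = 9.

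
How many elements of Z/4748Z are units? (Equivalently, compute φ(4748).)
An element a ∈ Z/4748Z is a unit iff gcd(a, 4748) = 1, so the number of units is φ(4748). φ is multiplicative, with φ(p^e) = p^e − p^(e−1). Factorise 4748 = 2^2 · 1187. Then
  φ(4748) = (2^2 − 2^1) · (1187 − 1) = 2 · 1186 = 2372.

Final answer: Z/4748Z has φ(4748) = 2372 units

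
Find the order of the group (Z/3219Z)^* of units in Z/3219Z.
(Z/3219Z)^* consists of the classes a with gcd(a, 3219) = 1, so its order is φ(3219). φ is multiplicative, with φ(p^e) = p^e − p^(e−1). Factorise 3219 = 3 · 29 · 37. Then
  φ(3219) = (3 − 1) · (29 − 1) · (37 − 1) = 2 · 28 · 36 = 2016.
Thus |(Z/3219Z)^*| = 2016.

Final answer: |(Z/3219Z)^*| = 2016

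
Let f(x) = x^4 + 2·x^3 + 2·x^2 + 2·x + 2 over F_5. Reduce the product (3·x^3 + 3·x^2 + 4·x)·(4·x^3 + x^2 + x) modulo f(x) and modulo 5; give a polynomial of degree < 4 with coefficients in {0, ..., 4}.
Multiply as integer polynomials: a · b = 12·x^6 + 15·x^5 + 22·x^4 + 7·x^3 + 4·x^2. Reducing coefficients mod 5: a · b ≡ 2·x^6 + 2·x^4 + 2·x^3 + 4·x^2. Now divide by f(x) = x^4 + 2·x^3 + 2·x^2 + 2·x + 2 in F_5[x], eliminating the leading term at each step:
  leading term 2·x^6: subtract (2·x^2)·f(x) = 2·x^6 + 4·x^5 + 4·x^4 + 4·x^3 + 4·x^2, leaving x^5 + 3·x^4 + 3·x^3 (coefficients mod 5)
  leading term x^5: subtract (x)·f(x) = x^5 + 2·x^4 + 2·x^3 + 2·x^2 + 2·x, leaving x^4 + x^3 + 3·x^2 + 3·x (coefficients mod 5)
  leading term x^4: subtract (1)·f(x) = x^4 + 2·x^3 + 2·x^2 + 2·x + 2, leaving 4·x^3 + x^2 + x + 3 (coefficients mod 5)
The degree is now < 4, so this is the remainder. Hence a · b ≡ 4·x^3 + x^2 + x + 3 in F_5[x]/(f).

Final answer: a · b ≡ 4·x^3 + x^2 + x + 3 (mod f(x))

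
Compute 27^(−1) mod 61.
Apply the extended Euclidean algorithm to (61, 27), tracking rows (r, s, t) with s·61 + t·27 = r. Each division r_prev = q·r_cur + r_new produces the new row as (previous row) − q·(current row):
  row A: (61, 1, 0)   [1·61 + 0·27 = 61]
  row B: (27, 0, 1)   [0·61 + 1·27 = 27]
  61 = 2·27 + 7   → row C = row A − 2·row B = (7, 1, −2)   [check: 1·61 − 2·27 = 7]
  27 = 3·7 + 6   → row D = row B − 3·row C = (6, −3, 7)   [check: −3·61 + 7·27 = 6]
  7 = 1·6 + 1   → row E = row C − 1·row D = (1, 4, −9)   [check: 4·61 − 9·27 = 1]
  6 = 6·1 + 0   → remainder 0, stop. gcd = 1 (last nonzero row E).
The gcd is 1, so 27 is invertible mod 61. The last nonzero row gives 4·61 − 9·27 = 1, so t = −9. So 27^(−1) ≡ −9 ≡ 52 (mod 61). Verify: 27 · 52 = 1404 ≡ 1 (mod 61). ✓

Final answer: 27^(−1) ≡ 52 (mod 61)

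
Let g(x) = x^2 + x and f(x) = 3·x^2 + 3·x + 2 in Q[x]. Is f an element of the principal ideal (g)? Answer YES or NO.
NO

In Q[x] the ideal (g) consists of all multiples of g, so f ∈ (g) iff g | f, i.e. iff the remainder of f on division by g is 0. Divide f by g (g is monic, so eliminate the leading term of the running remainder at each step):
  leading term 3·x^2: subtract (3)·g(x) = 3·x^2 + 3·x, leaving 2
The remainder r(x) = 2 ≠ 0 (and deg r < deg g), so g ∤ f, i.e. f ∉ (g).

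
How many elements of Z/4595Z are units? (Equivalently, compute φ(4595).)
An element a ∈ Z/4595Z is a unit iff gcd(a, 4595) = 1, so the number of units is φ(4595). φ is multiplicative, with φ(p^e) = p^e − p^(e−1). Factorise 4595 = 5 · 919. Then
  φ(4595) = (5 − 1) · (919 − 1) = 4 · 918 = 3672.

Final answer: Z/4595Z has φ(4595) = 3672 units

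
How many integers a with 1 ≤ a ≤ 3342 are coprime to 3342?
The number of a ∈ {1, ..., 3342} with gcd(a, 3342) = 1 is by definition Euler's totient φ(3342). φ is multiplicative, with φ(p^e) = p^e − p^(e−1). Factorise 3342 = 2 · 3 · 557. Then
  φ(3342) = (2 − 1) · (3 − 1) · (557 − 1) = 1 · 2 · 556 = 1112.
So there are 1112 such integers.

Final answer: 1112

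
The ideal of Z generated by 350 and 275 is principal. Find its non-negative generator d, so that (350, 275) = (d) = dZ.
In the PID Z, (a, b) is generated by gcd(a, b). Compute gcd(350, 275) with the extended Euclidean algorithm, tracking rows (r, s, t) with s·350 + t·275 = r:
  row A: (350, 1, 0)   [1·350 + 0·275 = 350]
  row B: (275, 0, 1)   [0·350 + 1·275 = 275]
  350 = 1·275 + 75   → row C = row A − 1·row B = (75, 1, −1)   [check: 1·350 − 1·275 = 75]
  275 = 3·75 + 50   → row D = row B − 3·row C = (50, −3, 4)   [check: −3·350 + 4·275 = 50]
  75 = 1·50 + 25   → row E = row C − 1·row D = (25, 4, −5)   [check: 4·350 − 5·275 = 25]
  50 = 2·25 + 0   → remainder 0, stop. gcd = 25 (last nonzero row E).
So gcd(350, 275) = 25, with Bézout identity 4·350 − 5·275 = 25. Containment (⊇): the Bézout identity exhibits 25 as an element of (350, 275), giving (25) ⊆ (350, 275). Containment (⊆): since 25 | 350 and 25 | 275 (350 = 25·14, 275 = 25·11), every Z-linear combination of 350 and 275 is divisible by 25, so (350, 275) ⊆ (25). Therefore (350, 275) = (25), d = 25.

Final answer: (350, 275) = (25); d = 25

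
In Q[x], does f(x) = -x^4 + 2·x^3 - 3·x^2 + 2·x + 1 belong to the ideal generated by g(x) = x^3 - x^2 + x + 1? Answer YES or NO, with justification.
NO

In Q[x] the ideal (g) consists of all multiples of g, so f ∈ (g) iff g | f, i.e. iff the remainder of f on division by g is 0. Divide f by g (g is monic, so eliminate the leading term of the running remainder at each step):
  leading term -x^4: subtract (-x)·g(x) = -x^4 + x^3 - x^2 - x, leaving x^3 - 2·x^2 + 3·x + 1
  leading term x^3: subtract (1)·g(x) = x^3 - x^2 + x + 1, leaving -x^2 + 2·x
The remainder r(x) = -x^2 + 2·x ≠ 0 (and deg r < deg g), so g ∤ f, i.e. f ∉ (g).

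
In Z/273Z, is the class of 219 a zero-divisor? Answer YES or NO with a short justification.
YES

gcd(219, 273) = 3 > 1, so 219 is not a unit in Z/273Z. In Z/nZ every nonzero non-unit is a zero-divisor: explicitly, take b = 273/gcd = 91 ≠ 0 (mod 273); then 219·91 = 19929 = 73·273, i.e. 219·91 ≡ 0 (mod 273). So 219 is a zero-divisor.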